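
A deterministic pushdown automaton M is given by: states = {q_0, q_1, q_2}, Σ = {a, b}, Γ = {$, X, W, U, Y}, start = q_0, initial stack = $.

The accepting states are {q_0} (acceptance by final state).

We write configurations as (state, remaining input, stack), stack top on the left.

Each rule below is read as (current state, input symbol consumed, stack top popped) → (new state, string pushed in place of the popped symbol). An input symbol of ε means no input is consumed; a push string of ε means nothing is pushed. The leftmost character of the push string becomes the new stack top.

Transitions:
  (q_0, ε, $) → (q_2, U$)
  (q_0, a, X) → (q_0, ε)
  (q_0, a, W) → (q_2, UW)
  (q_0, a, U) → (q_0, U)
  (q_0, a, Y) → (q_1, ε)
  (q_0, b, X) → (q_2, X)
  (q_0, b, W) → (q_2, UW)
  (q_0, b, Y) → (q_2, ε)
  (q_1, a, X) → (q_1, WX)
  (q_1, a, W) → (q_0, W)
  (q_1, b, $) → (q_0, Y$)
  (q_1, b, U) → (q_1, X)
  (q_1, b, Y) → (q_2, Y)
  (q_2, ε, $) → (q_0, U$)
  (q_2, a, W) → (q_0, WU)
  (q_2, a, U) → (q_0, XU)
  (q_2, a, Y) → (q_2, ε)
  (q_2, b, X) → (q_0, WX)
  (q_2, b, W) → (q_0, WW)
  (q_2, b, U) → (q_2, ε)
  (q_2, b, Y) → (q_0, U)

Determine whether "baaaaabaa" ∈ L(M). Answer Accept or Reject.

Reject

(q_0, baaaaabaa, $)
  ε-move, top $: go to q_2, push U$ → (q_2, baaaaabaa, U$)
  read b, top U: go to q_2, push ε → (q_2, aaaaabaa, $)
  ε-move, top $: go to q_0, push U$ → (q_0, aaaaabaa, U$)
  read a, top U: go to q_0, push U → (q_0, aaaabaa, U$)
  read a, top U: go to q_0, push U → (q_0, aaabaa, U$)
  read a, top U: go to q_0, push U → (q_0, aabaa, U$)
  read a, top U: go to q_0, push U → (q_0, abaa, U$)
  read a, top U: go to q_0, push U → (q_0, baa, U$)
No transition applies at (q_0, baa, U$); input not fully consumed.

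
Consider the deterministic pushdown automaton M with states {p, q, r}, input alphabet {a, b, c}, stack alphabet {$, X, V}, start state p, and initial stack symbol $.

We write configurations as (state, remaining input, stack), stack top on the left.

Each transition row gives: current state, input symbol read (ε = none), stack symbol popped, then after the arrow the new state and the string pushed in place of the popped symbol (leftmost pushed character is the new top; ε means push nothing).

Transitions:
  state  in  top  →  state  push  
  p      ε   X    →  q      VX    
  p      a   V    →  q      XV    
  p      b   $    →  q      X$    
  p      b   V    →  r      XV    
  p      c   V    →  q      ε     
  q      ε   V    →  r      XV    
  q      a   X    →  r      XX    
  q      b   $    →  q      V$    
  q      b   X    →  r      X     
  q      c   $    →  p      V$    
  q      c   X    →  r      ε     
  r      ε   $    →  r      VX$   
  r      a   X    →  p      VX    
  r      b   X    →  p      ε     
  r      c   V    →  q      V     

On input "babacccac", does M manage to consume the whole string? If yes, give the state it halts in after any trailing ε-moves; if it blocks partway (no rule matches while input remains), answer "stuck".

(p, babacccac, $)
  read b, top $: go to q, push X$ → (q, abacccac, X$)
  read a, top X: go to r, push XX → (r, bacccac, XX$)
  read b, top X: go to p, push ε → (p, acccac, X$)
  ε-move, top X: go to q, push VX → (q, acccac, VX$)
  ε-move, top V: go to r, push XV → (r, acccac, XVX$)
  read a, top X: go to p, push VX → (p, cccac, VXVX$)
  read c, top V: go to q, push ε → (q, ccac, XVX$)
  read c, top X: go to r, push ε → (r, cac, VX$)
  read c, top V: go to q, push V → (q, ac, VX$)
  ε-move, top V: go to r, push XV → (r, ac, XVX$)
  read a, top X: go to p, push VX → (p, c, VXVX$)
  read c, top V: go to q, push ε → (q, ε, XVX$)
All input consumed; M is in state q.

q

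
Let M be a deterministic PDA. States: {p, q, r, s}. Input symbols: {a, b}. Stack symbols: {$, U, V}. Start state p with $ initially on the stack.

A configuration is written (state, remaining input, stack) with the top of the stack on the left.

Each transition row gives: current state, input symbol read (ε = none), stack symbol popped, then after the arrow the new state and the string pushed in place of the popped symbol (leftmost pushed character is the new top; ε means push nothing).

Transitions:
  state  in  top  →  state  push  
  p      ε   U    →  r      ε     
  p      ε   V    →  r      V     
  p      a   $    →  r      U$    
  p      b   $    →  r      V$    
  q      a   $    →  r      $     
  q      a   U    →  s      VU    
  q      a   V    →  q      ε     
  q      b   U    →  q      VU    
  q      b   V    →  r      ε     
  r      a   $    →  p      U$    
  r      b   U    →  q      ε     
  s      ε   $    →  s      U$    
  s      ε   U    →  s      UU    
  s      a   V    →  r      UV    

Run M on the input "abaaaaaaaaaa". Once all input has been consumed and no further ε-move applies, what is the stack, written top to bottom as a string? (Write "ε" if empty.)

$

(p, abaaaaaaaaaa, $)
  read a, top $: go to r, push U$ → (r, baaaaaaaaaa, U$)
  read b, top U: go to q, push ε → (q, aaaaaaaaaa, $)
  read a, top $: go to r, push $ → (r, aaaaaaaaa, $)
  read a, top $: go to p, push U$ → (p, aaaaaaaa, U$)
  ε-move, top U: go to r, push ε → (r, aaaaaaaa, $)
  read a, top $: go to p, push U$ → (p, aaaaaaa, U$)
  ε-move, top U: go to r, push ε → (r, aaaaaaa, $)
  read a, top $: go to p, push U$ → (p, aaaaaa, U$)
  ε-move, top U: go to r, push ε → (r, aaaaaa, $)
  read a, top $: go to p, push U$ → (p, aaaaa, U$)
  ε-move, top U: go to r, push ε → (r, aaaaa, $)
  read a, top $: go to p, push U$ → (p, aaaa, U$)
  ε-move, top U: go to r, push ε → (r, aaaa, $)
  read a, top $: go to p, push U$ → (p, aaa, U$)
  ε-move, top U: go to r, push ε → (r, aaa, $)
  read a, top $: go to p, push U$ → (p, aa, U$)
  ε-move, top U: go to r, push ε → (r, aa, $)
  read a, top $: go to p, push U$ → (p, a, U$)
  ε-move, top U: go to r, push ε → (r, a, $)
  read a, top $: go to p, push U$ → (p, ε, U$)
  ε-move, top U: go to r, push ε → (r, ε, $)
All input consumed in state r with stack $.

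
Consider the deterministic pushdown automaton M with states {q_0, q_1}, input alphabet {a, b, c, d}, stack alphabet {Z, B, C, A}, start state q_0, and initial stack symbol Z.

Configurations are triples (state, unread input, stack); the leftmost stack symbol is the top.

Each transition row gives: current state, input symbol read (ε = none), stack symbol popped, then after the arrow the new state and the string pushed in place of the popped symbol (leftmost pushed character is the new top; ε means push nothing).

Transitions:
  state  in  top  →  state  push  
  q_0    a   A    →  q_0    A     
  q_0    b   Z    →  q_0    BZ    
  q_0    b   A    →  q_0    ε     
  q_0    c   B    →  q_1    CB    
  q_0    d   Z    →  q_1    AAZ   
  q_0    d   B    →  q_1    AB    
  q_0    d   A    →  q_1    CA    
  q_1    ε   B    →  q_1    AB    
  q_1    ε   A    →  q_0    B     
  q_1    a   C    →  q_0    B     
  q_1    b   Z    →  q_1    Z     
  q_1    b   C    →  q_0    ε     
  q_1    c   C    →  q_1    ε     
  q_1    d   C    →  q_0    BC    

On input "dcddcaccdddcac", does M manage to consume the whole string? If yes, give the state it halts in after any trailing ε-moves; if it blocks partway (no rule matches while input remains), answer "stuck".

(q_0, dcddcaccdddcac, Z)
  read d, top Z: go to q_1, push AAZ → (q_1, cddcaccdddcac, AAZ)
  ε-move, top A: go to q_0, push B → (q_0, cddcaccdddcac, BAZ)
  read c, top B: go to q_1, push CB → (q_1, ddcaccdddcac, CBAZ)
  read d, top C: go to q_0, push BC → (q_0, dcaccdddcac, BCBAZ)
  read d, top B: go to q_1, push AB → (q_1, caccdddcac, ABCBAZ)
  ε-move, top A: go to q_0, push B → (q_0, caccdddcac, BBCBAZ)
  read c, top B: go to q_1, push CB → (q_1, accdddcac, CBBCBAZ)
  read a, top C: go to q_0, push B → (q_0, ccdddcac, BBBCBAZ)
  read c, top B: go to q_1, push CB → (q_1, cdddcac, CBBBCBAZ)
  read c, top C: go to q_1, push ε → (q_1, dddcac, BBBCBAZ)
  ε-move, top B: go to q_1, push AB → (q_1, dddcac, ABBBCBAZ)
  ε-move, top A: go to q_0, push B → (q_0, dddcac, BBBBCBAZ)
  read d, top B: go to q_1, push AB → (q_1, ddcac, ABBBBCBAZ)
  ε-move, top A: go to q_0, push B → (q_0, ddcac, BBBBBCBAZ)
  read d, top B: go to q_1, push AB → (q_1, dcac, ABBBBBCBAZ)
  ε-move, top A: go to q_0, push B → (q_0, dcac, BBBBBBCBAZ)
  read d, top B: go to q_1, push AB → (q_1, cac, ABBBBBBCBAZ)
  ε-move, top A: go to q_0, push B → (q_0, cac, BBBBBBBCBAZ)
  read c, top B: go to q_1, push CB → (q_1, ac, CBBBBBBBCBAZ)
  read a, top C: go to q_0, push B → (q_0, c, BBBBBBBBCBAZ)
  read c, top B: go to q_1, push CB → (q_1, ε, CBBBBBBBBCBAZ)
All input consumed; M is in state q_1.

q_1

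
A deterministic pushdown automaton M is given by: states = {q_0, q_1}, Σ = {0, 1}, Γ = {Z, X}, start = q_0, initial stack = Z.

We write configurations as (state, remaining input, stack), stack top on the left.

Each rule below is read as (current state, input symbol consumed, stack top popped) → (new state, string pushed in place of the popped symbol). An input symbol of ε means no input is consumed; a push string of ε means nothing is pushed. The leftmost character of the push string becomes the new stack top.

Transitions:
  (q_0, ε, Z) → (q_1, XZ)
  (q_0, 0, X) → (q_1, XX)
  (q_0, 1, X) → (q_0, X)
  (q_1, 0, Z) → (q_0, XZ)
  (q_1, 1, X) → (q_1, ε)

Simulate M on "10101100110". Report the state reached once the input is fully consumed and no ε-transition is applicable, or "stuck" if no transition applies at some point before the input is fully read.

q_0

(q_0, 10101100110, Z)
  ε-move, top Z: go to q_1, push XZ → (q_1, 10101100110, XZ)
  read 1, top X: go to q_1, push ε → (q_1, 0101100110, Z)
  read 0, top Z: go to q_0, push XZ → (q_0, 101100110, XZ)
  read 1, top X: go to q_0, push X → (q_0, 01100110, XZ)
  read 0, top X: go to q_1, push XX → (q_1, 1100110, XXZ)
  read 1, top X: go to q_1, push ε → (q_1, 100110, XZ)
  read 1, top X: go to q_1, push ε → (q_1, 00110, Z)
  read 0, top Z: go to q_0, push XZ → (q_0, 0110, XZ)
  read 0, top X: go to q_1, push XX → (q_1, 110, XXZ)
  read 1, top X: go to q_1, push ε → (q_1, 10, XZ)
  read 1, top X: go to q_1, push ε → (q_1, 0, Z)
  read 0, top Z: go to q_0, push XZ → (q_0, ε, XZ)
All input consumed; M is in state q_0.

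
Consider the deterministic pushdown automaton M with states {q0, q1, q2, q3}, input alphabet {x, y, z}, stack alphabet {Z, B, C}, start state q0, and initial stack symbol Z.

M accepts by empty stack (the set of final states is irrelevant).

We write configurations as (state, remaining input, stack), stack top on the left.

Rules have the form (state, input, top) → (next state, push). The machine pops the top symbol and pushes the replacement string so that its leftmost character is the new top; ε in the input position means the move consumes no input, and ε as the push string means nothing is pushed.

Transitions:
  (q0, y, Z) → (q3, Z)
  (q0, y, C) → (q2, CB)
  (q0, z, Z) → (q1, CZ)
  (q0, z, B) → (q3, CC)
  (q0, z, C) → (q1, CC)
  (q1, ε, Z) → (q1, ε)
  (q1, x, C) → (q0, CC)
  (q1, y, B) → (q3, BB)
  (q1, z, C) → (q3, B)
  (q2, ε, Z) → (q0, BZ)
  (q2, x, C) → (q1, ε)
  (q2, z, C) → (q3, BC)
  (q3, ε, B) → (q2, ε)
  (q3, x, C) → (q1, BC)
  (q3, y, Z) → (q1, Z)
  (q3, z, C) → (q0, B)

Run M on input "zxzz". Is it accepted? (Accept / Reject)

Reject

(q0, zxzz, Z) ⊢ (q1, xzz, CZ) ⊢ (q0, zz, CCZ) ⊢ (q1, z, CCCZ) ⊢ (q3, ε, BCCZ) ⊢ (q2, ε, CCZ)
All input consumed; stack is CCZ, not empty, and no further ε-move applies.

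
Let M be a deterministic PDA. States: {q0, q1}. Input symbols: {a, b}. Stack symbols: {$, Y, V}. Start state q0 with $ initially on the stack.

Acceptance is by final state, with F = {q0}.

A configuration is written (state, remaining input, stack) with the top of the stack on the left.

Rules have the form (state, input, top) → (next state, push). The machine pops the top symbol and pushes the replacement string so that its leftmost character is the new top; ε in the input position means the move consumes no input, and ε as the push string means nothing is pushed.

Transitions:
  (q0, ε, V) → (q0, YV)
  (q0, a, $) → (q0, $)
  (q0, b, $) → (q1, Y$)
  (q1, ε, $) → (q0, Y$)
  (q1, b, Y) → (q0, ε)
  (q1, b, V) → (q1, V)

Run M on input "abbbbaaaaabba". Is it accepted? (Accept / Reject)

Accept

(q0, abbbbaaaaabba, $)
  read a, top $: go to q0, push $ → (q0, bbbbaaaaabba, $)
  read b, top $: go to q1, push Y$ → (q1, bbbaaaaabba, Y$)
  read b, top Y: go to q0, push ε → (q0, bbaaaaabba, $)
  read b, top $: go to q1, push Y$ → (q1, baaaaabba, Y$)
  read b, top Y: go to q0, push ε → (q0, aaaaabba, $)
  read a, top $: go to q0, push $ → (q0, aaaabba, $)
  read a, top $: go to q0, push $ → (q0, aaabba, $)
  read a, top $: go to q0, push $ → (q0, aabba, $)
  read a, top $: go to q0, push $ → (q0, abba, $)
  read a, top $: go to q0, push $ → (q0, bba, $)
  read b, top $: go to q1, push Y$ → (q1, ba, Y$)
  read b, top Y: go to q0, push ε → (q0, a, $)
  read a, top $: go to q0, push $ → (q0, ε, $)
All input consumed; state q0 ∈ F.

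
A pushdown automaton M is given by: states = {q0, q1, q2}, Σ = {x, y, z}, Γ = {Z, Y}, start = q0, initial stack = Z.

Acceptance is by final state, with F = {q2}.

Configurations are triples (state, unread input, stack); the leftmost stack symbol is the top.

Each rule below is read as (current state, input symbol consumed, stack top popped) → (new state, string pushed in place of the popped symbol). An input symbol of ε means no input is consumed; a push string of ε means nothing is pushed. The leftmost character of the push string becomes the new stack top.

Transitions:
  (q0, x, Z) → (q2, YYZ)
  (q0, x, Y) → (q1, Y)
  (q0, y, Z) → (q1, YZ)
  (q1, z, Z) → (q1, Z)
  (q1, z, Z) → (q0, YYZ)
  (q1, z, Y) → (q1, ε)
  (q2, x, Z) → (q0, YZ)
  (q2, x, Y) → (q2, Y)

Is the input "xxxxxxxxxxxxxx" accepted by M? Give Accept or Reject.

Accept

One accepting computation: (q0, xxxxxxxxxxxxxx, Z) ⊢ (q2, xxxxxxxxxxxxx, YYZ) ⊢ (q2, xxxxxxxxxxxx, YYZ) ⊢ (q2, xxxxxxxxxxx, YYZ) ⊢ (q2, xxxxxxxxxx, YYZ) ⊢ (q2, xxxxxxxxx, YYZ) ⊢ (q2, xxxxxxxx, YYZ) ⊢ (q2, xxxxxxx, YYZ) ⊢ (q2, xxxxxx, YYZ) ⊢ (q2, xxxxx, YYZ) ⊢ (q2, xxxx, YYZ) ⊢ (q2, xxx, YYZ) ⊢ (q2, xx, YYZ) ⊢ (q2, x, YYZ) ⊢ (q2, ε, YYZ)
All input consumed and state q2 ∈ F.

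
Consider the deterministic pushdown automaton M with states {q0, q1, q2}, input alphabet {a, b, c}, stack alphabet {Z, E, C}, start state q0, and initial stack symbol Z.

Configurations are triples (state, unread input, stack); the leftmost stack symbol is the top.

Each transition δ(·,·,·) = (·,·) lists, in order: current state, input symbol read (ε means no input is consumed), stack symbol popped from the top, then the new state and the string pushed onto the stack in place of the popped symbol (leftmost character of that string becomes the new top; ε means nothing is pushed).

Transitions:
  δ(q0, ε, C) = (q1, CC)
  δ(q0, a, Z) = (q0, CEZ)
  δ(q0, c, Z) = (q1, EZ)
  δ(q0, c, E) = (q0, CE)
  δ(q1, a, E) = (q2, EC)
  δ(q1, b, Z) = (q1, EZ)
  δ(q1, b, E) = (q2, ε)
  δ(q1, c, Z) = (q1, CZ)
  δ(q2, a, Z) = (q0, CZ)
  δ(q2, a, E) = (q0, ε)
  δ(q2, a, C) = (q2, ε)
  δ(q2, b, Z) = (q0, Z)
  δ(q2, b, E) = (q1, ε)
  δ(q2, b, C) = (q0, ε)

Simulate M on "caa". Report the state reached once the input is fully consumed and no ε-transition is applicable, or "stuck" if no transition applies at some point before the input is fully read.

(q0, caa, Z)
  read c, top Z: go to q1, push EZ → (q1, aa, EZ)
  read a, top E: go to q2, push EC → (q2, a, ECZ)
  read a, top E: go to q0, push ε → (q0, ε, CZ)
  ε-move, top C: go to q1, push CC → (q1, ε, CCZ)
All input consumed; M is in state q1.

q1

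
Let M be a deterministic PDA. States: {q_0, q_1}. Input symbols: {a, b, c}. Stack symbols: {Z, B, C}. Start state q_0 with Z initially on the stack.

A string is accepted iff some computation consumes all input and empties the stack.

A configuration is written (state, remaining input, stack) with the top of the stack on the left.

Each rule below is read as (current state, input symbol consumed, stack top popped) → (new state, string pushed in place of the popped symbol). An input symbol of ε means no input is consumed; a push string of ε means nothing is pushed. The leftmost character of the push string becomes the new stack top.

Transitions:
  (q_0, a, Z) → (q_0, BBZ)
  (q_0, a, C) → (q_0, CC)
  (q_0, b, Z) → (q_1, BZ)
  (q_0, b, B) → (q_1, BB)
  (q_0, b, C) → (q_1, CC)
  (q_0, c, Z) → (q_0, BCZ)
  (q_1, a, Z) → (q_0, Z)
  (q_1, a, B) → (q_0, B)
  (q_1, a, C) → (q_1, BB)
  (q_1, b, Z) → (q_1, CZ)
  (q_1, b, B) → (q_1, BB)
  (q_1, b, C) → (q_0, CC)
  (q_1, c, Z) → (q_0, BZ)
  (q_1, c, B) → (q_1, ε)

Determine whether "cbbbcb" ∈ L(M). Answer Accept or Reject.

(q_0, cbbbcb, Z)
  read c, top Z: go to q_0, push BCZ → (q_0, bbbcb, BCZ)
  read b, top B: go to q_1, push BB → (q_1, bbcb, BBCZ)
  read b, top B: go to q_1, push BB → (q_1, bcb, BBBCZ)
  read b, top B: go to q_1, push BB → (q_1, cb, BBBBCZ)
  read c, top B: go to q_1, push ε → (q_1, b, BBBCZ)
  read b, top B: go to q_1, push BB → (q_1, ε, BBBBCZ)
All input consumed; stack is BBBBCZ, not empty, and no further ε-move applies.

Reject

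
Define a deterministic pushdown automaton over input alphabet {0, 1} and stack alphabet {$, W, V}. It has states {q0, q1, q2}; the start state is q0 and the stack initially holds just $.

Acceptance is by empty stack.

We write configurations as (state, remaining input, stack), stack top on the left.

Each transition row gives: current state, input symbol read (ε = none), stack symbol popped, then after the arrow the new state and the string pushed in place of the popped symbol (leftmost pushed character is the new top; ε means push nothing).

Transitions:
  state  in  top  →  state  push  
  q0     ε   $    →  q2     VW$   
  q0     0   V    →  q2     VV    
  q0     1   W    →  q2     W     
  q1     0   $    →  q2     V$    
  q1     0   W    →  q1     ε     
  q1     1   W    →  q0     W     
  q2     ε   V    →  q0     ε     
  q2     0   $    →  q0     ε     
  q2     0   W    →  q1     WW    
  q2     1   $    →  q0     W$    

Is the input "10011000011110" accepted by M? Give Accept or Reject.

(q0, 10011000011110, $) ⊢ (q2, 10011000011110, VW$) ⊢ (q0, 10011000011110, W$) ⊢ (q2, 0011000011110, W$) ⊢ (q1, 011000011110, WW$) ⊢ (q1, 11000011110, W$) ⊢ (q0, 1000011110, W$) ⊢ (q2, 000011110, W$) ⊢ (q1, 00011110, WW$) ⊢ (q1, 0011110, W$) ⊢ (q1, 011110, $) ⊢ (q2, 11110, V$) ⊢ (q0, 11110, $) ⊢ (q2, 11110, VW$) ⊢ (q0, 11110, W$) ⊢ (q2, 1110, W$)
No transition applies at (q2, 1110, W$); input not fully consumed.

Reject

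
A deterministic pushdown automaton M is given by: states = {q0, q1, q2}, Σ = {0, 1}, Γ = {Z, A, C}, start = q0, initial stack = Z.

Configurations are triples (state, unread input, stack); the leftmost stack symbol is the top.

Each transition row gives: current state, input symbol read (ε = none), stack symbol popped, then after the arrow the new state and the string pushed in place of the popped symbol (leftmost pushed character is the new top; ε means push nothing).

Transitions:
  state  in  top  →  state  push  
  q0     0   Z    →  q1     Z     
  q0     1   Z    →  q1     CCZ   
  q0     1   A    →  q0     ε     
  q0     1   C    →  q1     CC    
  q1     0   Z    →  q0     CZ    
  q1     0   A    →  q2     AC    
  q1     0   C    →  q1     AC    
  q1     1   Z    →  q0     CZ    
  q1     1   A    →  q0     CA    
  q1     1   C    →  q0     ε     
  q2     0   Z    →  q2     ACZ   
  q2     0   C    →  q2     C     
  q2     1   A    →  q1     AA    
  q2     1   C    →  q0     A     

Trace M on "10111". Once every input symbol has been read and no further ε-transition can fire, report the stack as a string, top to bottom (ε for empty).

CACCZ

(q0, 10111, Z)
  read 1, top Z: go to q1, push CCZ → (q1, 0111, CCZ)
  read 0, top C: go to q1, push AC → (q1, 111, ACCZ)
  read 1, top A: go to q0, push CA → (q0, 11, CACCZ)
  read 1, top C: go to q1, push CC → (q1, 1, CCACCZ)
  read 1, top C: go to q0, push ε → (q0, ε, CACCZ)
All input consumed in state q0 with stack CACCZ.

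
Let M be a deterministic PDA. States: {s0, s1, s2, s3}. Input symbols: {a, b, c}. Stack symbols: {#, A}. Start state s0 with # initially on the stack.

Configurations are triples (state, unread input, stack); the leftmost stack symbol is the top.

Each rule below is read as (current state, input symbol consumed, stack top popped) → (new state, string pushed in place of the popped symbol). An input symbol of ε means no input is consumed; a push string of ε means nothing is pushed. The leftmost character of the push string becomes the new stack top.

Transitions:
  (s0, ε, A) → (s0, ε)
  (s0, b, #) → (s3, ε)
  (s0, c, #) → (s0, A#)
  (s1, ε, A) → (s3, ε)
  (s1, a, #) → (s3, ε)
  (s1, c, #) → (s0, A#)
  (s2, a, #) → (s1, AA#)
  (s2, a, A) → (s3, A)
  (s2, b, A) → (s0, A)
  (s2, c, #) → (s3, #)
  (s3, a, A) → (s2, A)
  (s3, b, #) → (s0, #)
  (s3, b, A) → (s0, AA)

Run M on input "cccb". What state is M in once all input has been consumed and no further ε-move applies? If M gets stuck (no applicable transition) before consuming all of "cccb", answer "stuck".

(s0, cccb, #)
  read c, top #: go to s0, push A# → (s0, ccb, A#)
  ε-move, top A: go to s0, push ε → (s0, ccb, #)
  read c, top #: go to s0, push A# → (s0, cb, A#)
  ε-move, top A: go to s0, push ε → (s0, cb, #)
  read c, top #: go to s0, push A# → (s0, b, A#)
  ε-move, top A: go to s0, push ε → (s0, b, #)
  read b, top #: go to s3, push ε → (s3, ε, ε)
All input consumed; M is in state s3.

s3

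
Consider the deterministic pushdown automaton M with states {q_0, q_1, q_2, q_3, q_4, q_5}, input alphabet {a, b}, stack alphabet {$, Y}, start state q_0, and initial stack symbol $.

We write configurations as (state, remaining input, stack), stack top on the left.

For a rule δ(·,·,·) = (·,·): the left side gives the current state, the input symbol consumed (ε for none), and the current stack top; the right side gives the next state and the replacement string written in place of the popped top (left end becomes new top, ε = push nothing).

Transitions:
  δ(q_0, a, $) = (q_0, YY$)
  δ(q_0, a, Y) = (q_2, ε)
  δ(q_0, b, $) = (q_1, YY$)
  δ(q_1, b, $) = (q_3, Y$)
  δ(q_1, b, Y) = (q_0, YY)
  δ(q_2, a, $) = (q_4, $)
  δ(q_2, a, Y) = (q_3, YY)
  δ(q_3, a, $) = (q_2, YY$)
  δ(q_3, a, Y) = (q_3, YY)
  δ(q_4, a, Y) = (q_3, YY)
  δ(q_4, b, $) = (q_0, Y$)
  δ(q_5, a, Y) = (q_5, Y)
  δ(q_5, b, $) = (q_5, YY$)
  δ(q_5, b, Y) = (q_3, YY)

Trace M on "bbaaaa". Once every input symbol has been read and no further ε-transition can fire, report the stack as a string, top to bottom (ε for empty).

YYYYY$

(q_0, bbaaaa, $) ⊢ (q_1, baaaa, YY$) ⊢ (q_0, aaaa, YYY$) ⊢ (q_2, aaa, YY$) ⊢ (q_3, aa, YYY$) ⊢ (q_3, a, YYYY$) ⊢ (q_3, ε, YYYYY$)
All input consumed in state q_3 with stack YYYYY$.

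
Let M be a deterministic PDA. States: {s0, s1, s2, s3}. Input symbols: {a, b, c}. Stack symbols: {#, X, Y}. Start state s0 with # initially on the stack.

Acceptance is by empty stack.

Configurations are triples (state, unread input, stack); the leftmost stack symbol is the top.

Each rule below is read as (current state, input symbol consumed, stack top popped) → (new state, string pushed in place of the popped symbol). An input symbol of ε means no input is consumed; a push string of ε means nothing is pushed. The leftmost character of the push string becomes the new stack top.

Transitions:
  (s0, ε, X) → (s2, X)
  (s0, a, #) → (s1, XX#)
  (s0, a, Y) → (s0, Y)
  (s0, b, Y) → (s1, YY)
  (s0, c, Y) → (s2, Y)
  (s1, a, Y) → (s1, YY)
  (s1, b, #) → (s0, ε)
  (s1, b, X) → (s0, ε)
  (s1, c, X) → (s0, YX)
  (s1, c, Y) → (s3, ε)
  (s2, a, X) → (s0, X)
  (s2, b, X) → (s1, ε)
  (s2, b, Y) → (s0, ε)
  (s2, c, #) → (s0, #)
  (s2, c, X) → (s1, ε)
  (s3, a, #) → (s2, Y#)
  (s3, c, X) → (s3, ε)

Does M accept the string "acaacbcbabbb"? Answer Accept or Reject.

Accept

(s0, acaacbcbabbb, #) ⊢ (s1, caacbcbabbb, XX#) ⊢ (s0, aacbcbabbb, YXX#) ⊢ (s0, acbcbabbb, YXX#) ⊢ (s0, cbcbabbb, YXX#) ⊢ (s2, bcbabbb, YXX#) ⊢ (s0, cbabbb, XX#) ⊢ (s2, cbabbb, XX#) ⊢ (s1, babbb, X#) ⊢ (s0, abbb, #) ⊢ (s1, bbb, XX#) ⊢ (s0, bb, X#) ⊢ (s2, bb, X#) ⊢ (s1, b, #) ⊢ (s0, ε, ε)
All input consumed and the stack is empty.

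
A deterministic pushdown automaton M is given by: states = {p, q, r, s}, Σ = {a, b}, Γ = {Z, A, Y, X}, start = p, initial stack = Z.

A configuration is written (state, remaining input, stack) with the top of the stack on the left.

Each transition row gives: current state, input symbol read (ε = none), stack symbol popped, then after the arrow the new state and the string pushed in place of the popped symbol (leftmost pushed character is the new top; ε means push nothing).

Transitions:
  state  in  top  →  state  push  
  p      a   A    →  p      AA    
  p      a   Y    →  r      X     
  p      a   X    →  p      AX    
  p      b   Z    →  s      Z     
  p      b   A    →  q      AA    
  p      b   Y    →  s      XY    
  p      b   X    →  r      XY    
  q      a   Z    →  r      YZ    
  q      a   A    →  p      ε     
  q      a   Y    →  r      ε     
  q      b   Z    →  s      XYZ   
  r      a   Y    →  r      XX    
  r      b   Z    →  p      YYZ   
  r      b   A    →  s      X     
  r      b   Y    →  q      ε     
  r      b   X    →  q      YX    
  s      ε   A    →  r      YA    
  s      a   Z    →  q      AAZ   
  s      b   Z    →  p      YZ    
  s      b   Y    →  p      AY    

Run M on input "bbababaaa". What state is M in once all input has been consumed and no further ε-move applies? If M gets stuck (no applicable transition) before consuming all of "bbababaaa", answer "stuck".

(p, bbababaaa, Z)
  read b, top Z: go to s, push Z → (s, bababaaa, Z)
  read b, top Z: go to p, push YZ → (p, ababaaa, YZ)
  read a, top Y: go to r, push X → (r, babaaa, XZ)
  read b, top X: go to q, push YX → (q, abaaa, YXZ)
  read a, top Y: go to r, push ε → (r, baaa, XZ)
  read b, top X: go to q, push YX → (q, aaa, YXZ)
  read a, top Y: go to r, push ε → (r, aa, XZ)
No transition for (r, a, top X); M blocks with input aa remaining.

stuck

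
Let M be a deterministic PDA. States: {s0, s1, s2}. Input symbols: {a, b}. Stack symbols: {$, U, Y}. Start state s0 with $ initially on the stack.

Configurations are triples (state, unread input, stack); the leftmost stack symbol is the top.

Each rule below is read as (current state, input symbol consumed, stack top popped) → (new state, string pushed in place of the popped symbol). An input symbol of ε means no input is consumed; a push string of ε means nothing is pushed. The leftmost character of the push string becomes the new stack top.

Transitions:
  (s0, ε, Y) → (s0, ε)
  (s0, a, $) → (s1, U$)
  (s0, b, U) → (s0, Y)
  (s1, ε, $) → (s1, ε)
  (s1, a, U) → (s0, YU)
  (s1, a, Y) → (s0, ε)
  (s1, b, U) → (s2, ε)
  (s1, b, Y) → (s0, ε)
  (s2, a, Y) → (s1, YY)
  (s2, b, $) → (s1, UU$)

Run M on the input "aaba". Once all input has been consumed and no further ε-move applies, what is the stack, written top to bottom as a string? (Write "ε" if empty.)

(s0, aaba, $)
  read a, top $: go to s1, push U$ → (s1, aba, U$)
  read a, top U: go to s0, push YU → (s0, ba, YU$)
  ε-move, top Y: go to s0, push ε → (s0, ba, U$)
  read b, top U: go to s0, push Y → (s0, a, Y$)
  ε-move, top Y: go to s0, push ε → (s0, a, $)
  read a, top $: go to s1, push U$ → (s1, ε, U$)
All input consumed in state s1 with stack U$.

U$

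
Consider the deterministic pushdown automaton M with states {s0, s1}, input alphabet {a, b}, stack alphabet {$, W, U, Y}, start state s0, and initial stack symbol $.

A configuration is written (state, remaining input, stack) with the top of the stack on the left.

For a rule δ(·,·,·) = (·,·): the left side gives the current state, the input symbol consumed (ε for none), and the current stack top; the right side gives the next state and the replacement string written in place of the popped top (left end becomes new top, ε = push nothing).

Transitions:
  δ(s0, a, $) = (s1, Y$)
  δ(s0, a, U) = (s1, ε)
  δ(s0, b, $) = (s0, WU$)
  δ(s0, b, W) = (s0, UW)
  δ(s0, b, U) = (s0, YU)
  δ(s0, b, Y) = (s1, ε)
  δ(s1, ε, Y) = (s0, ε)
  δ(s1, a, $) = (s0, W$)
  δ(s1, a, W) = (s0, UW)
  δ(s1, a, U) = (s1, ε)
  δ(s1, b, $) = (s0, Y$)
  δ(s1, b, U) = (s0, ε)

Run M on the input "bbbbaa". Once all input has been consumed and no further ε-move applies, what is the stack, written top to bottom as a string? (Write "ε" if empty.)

(s0, bbbbaa, $) ⊢ (s0, bbbaa, WU$) ⊢ (s0, bbaa, UWU$) ⊢ (s0, baa, YUWU$) ⊢ (s1, aa, UWU$) ⊢ (s1, a, WU$) ⊢ (s0, ε, UWU$)
All input consumed in state s0 with stack UWU$.

UWU$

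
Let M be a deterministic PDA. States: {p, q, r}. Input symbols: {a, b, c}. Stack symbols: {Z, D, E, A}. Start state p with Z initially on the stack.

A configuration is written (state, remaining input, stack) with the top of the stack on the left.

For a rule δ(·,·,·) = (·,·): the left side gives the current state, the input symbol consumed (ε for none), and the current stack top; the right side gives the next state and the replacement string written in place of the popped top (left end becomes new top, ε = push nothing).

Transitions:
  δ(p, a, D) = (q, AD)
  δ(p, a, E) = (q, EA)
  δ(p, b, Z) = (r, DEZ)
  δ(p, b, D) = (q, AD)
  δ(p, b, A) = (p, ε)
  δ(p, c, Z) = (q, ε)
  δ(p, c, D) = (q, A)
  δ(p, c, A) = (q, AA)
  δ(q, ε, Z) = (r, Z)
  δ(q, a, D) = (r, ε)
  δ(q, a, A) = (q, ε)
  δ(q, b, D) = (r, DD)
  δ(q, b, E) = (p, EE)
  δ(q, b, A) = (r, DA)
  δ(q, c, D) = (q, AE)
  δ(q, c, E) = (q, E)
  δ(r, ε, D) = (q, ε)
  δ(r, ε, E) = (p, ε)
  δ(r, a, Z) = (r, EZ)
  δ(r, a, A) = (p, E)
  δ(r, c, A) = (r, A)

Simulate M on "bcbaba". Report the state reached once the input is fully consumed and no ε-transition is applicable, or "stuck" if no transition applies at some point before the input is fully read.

(p, bcbaba, Z) ⊢ (r, cbaba, DEZ) ⊢ (q, cbaba, EZ) ⊢ (q, baba, EZ) ⊢ (p, aba, EEZ) ⊢ (q, ba, EAEZ) ⊢ (p, a, EEAEZ) ⊢ (q, ε, EAEAEZ)
All input consumed; M is in state q.

q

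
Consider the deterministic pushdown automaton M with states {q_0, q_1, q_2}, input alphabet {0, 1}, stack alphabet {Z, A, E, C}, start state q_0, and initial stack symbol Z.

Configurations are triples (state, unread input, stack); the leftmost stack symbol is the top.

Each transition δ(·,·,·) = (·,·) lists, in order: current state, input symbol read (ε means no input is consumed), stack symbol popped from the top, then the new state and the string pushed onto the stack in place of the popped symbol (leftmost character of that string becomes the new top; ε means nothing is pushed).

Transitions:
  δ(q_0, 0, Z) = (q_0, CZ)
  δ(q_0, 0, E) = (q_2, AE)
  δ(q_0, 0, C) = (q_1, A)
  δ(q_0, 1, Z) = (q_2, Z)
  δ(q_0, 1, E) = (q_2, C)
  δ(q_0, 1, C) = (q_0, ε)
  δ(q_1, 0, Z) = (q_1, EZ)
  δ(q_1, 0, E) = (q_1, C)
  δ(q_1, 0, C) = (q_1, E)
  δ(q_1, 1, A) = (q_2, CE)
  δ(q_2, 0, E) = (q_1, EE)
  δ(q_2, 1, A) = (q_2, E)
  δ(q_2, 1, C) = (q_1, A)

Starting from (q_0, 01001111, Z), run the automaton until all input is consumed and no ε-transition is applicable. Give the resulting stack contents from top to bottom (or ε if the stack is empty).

AEEZ

(q_0, 01001111, Z) ⊢ (q_0, 1001111, CZ) ⊢ (q_0, 001111, Z) ⊢ (q_0, 01111, CZ) ⊢ (q_1, 1111, AZ) ⊢ (q_2, 111, CEZ) ⊢ (q_1, 11, AEZ) ⊢ (q_2, 1, CEEZ) ⊢ (q_1, ε, AEEZ)
All input consumed in state q_1 with stack AEEZ.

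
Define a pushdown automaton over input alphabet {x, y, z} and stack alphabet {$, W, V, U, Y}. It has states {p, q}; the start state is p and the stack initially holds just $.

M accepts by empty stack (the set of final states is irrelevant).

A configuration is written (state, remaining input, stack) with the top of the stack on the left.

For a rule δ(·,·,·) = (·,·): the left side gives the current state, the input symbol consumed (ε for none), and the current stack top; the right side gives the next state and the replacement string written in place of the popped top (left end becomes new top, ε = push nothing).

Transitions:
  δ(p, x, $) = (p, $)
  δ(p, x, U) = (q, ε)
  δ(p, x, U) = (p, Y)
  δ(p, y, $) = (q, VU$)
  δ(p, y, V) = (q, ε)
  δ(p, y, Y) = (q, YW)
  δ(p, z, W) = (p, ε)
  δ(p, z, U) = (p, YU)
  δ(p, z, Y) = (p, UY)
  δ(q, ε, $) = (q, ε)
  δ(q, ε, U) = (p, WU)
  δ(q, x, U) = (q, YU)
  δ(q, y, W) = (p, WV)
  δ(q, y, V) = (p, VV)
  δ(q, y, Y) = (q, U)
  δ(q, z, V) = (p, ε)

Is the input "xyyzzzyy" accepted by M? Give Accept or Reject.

No computation consumes all input and empties the stack.

Reject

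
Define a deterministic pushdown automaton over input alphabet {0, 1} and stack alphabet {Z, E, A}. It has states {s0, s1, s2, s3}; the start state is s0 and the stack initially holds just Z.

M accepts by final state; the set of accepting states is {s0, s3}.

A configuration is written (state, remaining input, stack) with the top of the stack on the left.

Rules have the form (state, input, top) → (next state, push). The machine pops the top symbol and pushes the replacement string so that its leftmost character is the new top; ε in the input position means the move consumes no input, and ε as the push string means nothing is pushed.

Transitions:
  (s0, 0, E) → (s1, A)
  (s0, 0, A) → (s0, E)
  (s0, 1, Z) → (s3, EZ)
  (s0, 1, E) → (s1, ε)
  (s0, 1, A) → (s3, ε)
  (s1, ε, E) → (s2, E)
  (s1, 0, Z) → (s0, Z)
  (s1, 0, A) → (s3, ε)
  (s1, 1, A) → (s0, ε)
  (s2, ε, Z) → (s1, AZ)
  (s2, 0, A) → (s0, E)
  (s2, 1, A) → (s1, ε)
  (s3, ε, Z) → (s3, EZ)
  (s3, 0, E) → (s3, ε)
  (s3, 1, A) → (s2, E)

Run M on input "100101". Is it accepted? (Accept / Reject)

(s0, 100101, Z)
  read 1, top Z: go to s3, push EZ → (s3, 00101, EZ)
  read 0, top E: go to s3, push ε → (s3, 0101, Z)
  ε-move, top Z: go to s3, push EZ → (s3, 0101, EZ)
  read 0, top E: go to s3, push ε → (s3, 101, Z)
  ε-move, top Z: go to s3, push EZ → (s3, 101, EZ)
No transition applies at (s3, 101, EZ); input not fully consumed.

Reject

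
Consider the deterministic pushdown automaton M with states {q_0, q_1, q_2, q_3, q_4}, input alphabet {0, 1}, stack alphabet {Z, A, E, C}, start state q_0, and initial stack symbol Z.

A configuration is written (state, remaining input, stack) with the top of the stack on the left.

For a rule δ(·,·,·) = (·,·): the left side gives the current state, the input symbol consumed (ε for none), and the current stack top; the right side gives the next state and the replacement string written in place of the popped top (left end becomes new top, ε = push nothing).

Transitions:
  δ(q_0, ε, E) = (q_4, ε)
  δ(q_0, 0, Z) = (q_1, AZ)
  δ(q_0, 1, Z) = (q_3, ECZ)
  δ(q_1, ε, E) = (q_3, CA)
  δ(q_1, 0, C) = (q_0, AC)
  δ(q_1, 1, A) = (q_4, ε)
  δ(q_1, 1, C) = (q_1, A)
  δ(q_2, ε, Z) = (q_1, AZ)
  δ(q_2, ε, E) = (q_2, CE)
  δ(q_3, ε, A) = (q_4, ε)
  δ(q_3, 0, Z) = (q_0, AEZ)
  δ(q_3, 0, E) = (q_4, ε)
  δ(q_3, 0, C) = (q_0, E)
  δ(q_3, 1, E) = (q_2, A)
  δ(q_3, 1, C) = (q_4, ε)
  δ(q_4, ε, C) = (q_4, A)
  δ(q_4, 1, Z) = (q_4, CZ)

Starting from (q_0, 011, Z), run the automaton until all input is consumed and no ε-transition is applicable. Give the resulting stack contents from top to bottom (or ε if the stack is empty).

AZ

(q_0, 011, Z)
  read 0, top Z: go to q_1, push AZ → (q_1, 11, AZ)
  read 1, top A: go to q_4, push ε → (q_4, 1, Z)
  read 1, top Z: go to q_4, push CZ → (q_4, ε, CZ)
  ε-move, top C: go to q_4, push A → (q_4, ε, AZ)
All input consumed in state q_4 with stack AZ.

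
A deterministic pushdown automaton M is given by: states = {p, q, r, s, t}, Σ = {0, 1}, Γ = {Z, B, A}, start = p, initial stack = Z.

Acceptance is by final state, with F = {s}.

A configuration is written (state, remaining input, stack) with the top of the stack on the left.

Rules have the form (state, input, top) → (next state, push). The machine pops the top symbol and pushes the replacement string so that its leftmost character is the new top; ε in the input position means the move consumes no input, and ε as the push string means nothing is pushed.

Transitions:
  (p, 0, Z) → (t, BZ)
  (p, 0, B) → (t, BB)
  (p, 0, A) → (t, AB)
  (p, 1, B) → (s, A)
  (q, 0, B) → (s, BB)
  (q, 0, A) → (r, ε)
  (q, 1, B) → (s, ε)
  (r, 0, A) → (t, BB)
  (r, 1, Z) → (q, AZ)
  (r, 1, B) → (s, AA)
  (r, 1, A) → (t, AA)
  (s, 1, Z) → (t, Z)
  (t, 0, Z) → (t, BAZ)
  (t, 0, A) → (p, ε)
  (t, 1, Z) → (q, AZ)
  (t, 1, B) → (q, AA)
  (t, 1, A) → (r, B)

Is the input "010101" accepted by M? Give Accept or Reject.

(p, 010101, Z)
  read 0, top Z: go to t, push BZ → (t, 10101, BZ)
  read 1, top B: go to q, push AA → (q, 0101, AAZ)
  read 0, top A: go to r, push ε → (r, 101, AZ)
  read 1, top A: go to t, push AA → (t, 01, AAZ)
  read 0, top A: go to p, push ε → (p, 1, AZ)
No transition applies at (p, 1, AZ); input not fully consumed.

Reject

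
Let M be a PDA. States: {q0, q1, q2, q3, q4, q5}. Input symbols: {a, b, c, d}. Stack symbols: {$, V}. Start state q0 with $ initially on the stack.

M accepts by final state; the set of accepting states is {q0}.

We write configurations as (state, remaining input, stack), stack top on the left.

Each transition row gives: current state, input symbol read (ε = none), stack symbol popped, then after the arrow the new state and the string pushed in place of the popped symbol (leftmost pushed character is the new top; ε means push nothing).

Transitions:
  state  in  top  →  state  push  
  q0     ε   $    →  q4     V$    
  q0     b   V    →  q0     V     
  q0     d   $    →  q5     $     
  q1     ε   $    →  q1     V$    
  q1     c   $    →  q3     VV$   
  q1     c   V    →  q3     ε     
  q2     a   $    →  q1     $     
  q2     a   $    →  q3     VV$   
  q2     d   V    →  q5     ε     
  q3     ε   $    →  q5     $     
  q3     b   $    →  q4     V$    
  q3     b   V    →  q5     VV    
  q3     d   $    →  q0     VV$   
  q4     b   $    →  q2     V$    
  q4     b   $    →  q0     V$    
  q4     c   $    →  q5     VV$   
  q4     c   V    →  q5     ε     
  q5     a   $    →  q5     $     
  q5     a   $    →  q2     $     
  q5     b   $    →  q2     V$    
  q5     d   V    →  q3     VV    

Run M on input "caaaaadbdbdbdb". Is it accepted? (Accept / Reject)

Reject

No computation consumes all input and reaches a final state.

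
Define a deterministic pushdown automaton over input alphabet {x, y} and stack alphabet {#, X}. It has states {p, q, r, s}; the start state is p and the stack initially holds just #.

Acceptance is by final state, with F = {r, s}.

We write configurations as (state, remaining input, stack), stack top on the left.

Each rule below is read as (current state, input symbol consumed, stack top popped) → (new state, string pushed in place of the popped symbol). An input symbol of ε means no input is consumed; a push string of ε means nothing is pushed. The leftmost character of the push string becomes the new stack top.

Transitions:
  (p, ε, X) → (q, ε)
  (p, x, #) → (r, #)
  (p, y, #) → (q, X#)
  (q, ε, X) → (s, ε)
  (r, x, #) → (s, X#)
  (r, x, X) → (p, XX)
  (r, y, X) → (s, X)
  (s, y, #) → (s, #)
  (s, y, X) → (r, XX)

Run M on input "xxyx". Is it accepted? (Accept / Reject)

Accept

(p, xxyx, #)
  read x, top #: go to r, push # → (r, xyx, #)
  read x, top #: go to s, push X# → (s, yx, X#)
  read y, top X: go to r, push XX → (r, x, XX#)
  read x, top X: go to p, push XX → (p, ε, XXX#)
  ε-move, top X: go to q, push ε → (q, ε, XX#)
  ε-move, top X: go to s, push ε → (s, ε, X#)
All input consumed; state s ∈ F.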